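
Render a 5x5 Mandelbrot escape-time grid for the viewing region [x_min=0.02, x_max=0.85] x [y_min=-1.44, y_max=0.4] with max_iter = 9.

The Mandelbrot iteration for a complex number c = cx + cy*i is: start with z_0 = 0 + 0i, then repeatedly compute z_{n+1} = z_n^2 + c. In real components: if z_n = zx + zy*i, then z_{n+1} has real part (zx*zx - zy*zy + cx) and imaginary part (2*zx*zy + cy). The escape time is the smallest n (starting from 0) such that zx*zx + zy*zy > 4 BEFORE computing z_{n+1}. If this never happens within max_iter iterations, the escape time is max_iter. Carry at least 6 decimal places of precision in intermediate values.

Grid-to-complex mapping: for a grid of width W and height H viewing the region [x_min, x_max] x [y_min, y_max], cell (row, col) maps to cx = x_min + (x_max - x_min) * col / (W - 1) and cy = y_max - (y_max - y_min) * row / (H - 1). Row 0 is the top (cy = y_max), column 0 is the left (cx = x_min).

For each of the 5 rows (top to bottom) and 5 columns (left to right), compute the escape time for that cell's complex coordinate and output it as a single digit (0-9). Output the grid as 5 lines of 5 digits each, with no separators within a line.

(row=0, col=0): c = 0.0200 + 0.4000i → escape time 9
(row=0, col=1): c = 0.2275 + 0.4000i → escape time 9
(row=0, col=2): c = 0.4350 + 0.4000i → escape time 9
(row=0, col=3): c = 0.6425 + 0.4000i → escape time 3
(row=0, col=4): c = 0.8500 + 0.4000i → escape time 3
(row=1, col=0): c = 0.0200 + -0.0600i → escape time 9
(row=1, col=1): c = 0.2275 + -0.0600i → escape time 9
(row=1, col=2): c = 0.4350 + -0.0600i → escape time 6
(row=1, col=3): c = 0.6425 + -0.0600i → escape time 4
(row=1, col=4): c = 0.8500 + -0.0600i → escape time 3
(row=2, col=0): c = 0.0200 + -0.5200i → escape time 9
(row=2, col=1): c = 0.2275 + -0.5200i → escape time 9
(row=2, col=2): c = 0.4350 + -0.5200i → escape time 6
(row=2, col=3): c = 0.6425 + -0.5200i → escape time 3
(row=2, col=4): c = 0.8500 + -0.5200i → escape time 3
(row=3, col=0): c = 0.0200 + -0.9800i → escape time 6
(row=3, col=1): c = 0.2275 + -0.9800i → escape time 4
(row=3, col=2): c = 0.4350 + -0.9800i → escape time 3
(row=3, col=3): c = 0.6425 + -0.9800i → escape time 2
(row=3, col=4): c = 0.8500 + -0.9800i → escape time 2
(row=4, col=0): c = 0.0200 + -1.4400i → escape time 2
(row=4, col=1): c = 0.2275 + -1.4400i → escape time 2
(row=4, col=2): c = 0.4350 + -1.4400i → escape time 2
(row=4, col=3): c = 0.6425 + -1.4400i → escape time 2
(row=4, col=4): c = 0.8500 + -1.4400i → escape time 2

Answer: 99933
99643
99633
64322
22222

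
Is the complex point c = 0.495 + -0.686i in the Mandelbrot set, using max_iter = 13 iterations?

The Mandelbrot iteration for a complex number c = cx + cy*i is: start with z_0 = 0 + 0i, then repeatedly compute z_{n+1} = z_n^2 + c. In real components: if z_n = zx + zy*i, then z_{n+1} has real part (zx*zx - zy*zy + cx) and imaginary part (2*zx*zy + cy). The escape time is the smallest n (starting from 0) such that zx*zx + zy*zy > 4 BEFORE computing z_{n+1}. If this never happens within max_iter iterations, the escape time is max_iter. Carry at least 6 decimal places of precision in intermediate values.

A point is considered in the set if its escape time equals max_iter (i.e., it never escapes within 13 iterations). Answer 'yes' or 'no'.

Answer: no

Derivation:
z_0 = 0 + 0i, c = 0.4950 + -0.6860i
Iter 1: z = 0.4950 + -0.6860i, |z|^2 = 0.7156
Iter 2: z = 0.2694 + -1.3651i, |z|^2 = 1.9362
Iter 3: z = -1.2960 + -1.4216i, |z|^2 = 3.7006
Iter 4: z = 0.1537 + 2.9989i, |z|^2 = 9.0169
Escaped at iteration 4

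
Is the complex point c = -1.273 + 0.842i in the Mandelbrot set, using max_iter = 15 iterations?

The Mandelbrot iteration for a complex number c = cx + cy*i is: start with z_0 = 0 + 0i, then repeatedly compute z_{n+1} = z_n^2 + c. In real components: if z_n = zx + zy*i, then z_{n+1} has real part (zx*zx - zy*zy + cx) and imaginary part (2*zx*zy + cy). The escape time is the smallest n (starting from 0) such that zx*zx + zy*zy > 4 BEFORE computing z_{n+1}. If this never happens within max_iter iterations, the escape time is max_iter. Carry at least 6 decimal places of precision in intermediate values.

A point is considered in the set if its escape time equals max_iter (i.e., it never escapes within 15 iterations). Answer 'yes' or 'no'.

Answer: no

Derivation:
z_0 = 0 + 0i, c = -1.2730 + 0.8420i
Iter 1: z = -1.2730 + 0.8420i, |z|^2 = 2.3295
Iter 2: z = -0.3614 + -1.3017i, |z|^2 = 1.8251
Iter 3: z = -2.8369 + 1.7830i, |z|^2 = 11.2269
Escaped at iteration 3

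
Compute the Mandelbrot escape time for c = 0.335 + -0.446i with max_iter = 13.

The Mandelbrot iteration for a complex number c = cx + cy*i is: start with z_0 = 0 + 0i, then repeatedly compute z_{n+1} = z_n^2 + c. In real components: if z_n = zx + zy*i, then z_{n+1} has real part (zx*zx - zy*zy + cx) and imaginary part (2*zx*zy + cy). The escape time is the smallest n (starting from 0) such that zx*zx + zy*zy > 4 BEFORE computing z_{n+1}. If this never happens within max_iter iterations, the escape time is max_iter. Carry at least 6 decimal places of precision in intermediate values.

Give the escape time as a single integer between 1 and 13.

Answer: 13

Derivation:
z_0 = 0 + 0i, c = 0.3350 + -0.4460i
Iter 1: z = 0.3350 + -0.4460i, |z|^2 = 0.3111
Iter 2: z = 0.2483 + -0.7448i, |z|^2 = 0.6164
Iter 3: z = -0.1581 + -0.8159i, |z|^2 = 0.6907
Iter 4: z = -0.3057 + -0.1880i, |z|^2 = 0.1288
Iter 5: z = 0.3931 + -0.3311i, |z|^2 = 0.2641
Iter 6: z = 0.3799 + -0.7063i, |z|^2 = 0.6432
Iter 7: z = -0.0195 + -0.9827i, |z|^2 = 0.9660
Iter 8: z = -0.6302 + -0.4077i, |z|^2 = 0.5634
Iter 9: z = 0.5660 + 0.0679i, |z|^2 = 0.3249
Iter 10: z = 0.6507 + -0.3691i, |z|^2 = 0.5596
Iter 11: z = 0.6222 + -0.9263i, |z|^2 = 1.2452
Iter 12: z = -0.1360 + -1.5987i, |z|^2 = 2.5743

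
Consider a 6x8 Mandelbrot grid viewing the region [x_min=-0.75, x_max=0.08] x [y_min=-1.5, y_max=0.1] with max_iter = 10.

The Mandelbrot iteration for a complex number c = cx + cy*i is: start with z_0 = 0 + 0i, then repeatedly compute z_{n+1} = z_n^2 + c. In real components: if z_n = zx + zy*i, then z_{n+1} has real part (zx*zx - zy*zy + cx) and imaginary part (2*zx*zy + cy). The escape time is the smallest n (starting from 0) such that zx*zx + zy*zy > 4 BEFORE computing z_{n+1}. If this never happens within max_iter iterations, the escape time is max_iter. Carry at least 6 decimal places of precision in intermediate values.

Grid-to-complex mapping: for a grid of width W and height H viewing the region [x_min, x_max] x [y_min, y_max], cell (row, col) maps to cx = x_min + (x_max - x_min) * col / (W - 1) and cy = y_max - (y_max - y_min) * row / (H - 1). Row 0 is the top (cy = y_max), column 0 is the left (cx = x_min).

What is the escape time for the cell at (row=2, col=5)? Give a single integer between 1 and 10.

z_0 = 0 + 0i, c = 0.0800 + -0.3571i
Iter 1: z = 0.0800 + -0.3571i, |z|^2 = 0.1340
Iter 2: z = -0.0412 + -0.4143i, |z|^2 = 0.1733
Iter 3: z = -0.0899 + -0.3230i, |z|^2 = 0.1124
Iter 4: z = -0.0163 + -0.2990i, |z|^2 = 0.0897
Iter 5: z = -0.0092 + -0.3474i, |z|^2 = 0.1208
Iter 6: z = -0.0406 + -0.3508i, |z|^2 = 0.1247
Iter 7: z = -0.0414 + -0.3287i, |z|^2 = 0.1097
Iter 8: z = -0.0263 + -0.3299i, |z|^2 = 0.1095
Iter 9: z = -0.0282 + -0.3398i, |z|^2 = 0.1163

Answer: 10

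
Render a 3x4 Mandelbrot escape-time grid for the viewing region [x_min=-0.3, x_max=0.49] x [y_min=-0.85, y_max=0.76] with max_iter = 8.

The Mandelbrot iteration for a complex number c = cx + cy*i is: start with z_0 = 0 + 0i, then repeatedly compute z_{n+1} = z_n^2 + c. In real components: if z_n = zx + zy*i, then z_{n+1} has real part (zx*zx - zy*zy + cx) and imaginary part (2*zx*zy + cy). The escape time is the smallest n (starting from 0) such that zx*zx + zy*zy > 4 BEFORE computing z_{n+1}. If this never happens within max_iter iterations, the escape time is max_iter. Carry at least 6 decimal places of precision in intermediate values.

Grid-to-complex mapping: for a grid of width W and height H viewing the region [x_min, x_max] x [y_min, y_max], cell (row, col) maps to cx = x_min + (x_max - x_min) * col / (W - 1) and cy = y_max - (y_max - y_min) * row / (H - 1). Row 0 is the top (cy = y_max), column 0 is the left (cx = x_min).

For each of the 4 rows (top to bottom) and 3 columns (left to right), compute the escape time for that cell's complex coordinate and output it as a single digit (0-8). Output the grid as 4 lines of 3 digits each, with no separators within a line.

Answer: 873
885
886
853

Derivation:
(row=0, col=0): c = -0.3000 + 0.7600i → escape time 8
(row=0, col=1): c = 0.0950 + 0.7600i → escape time 7
(row=0, col=2): c = 0.4900 + 0.7600i → escape time 3
(row=1, col=0): c = -0.3000 + 0.2233i → escape time 8
(row=1, col=1): c = 0.0950 + 0.2233i → escape time 8
(row=1, col=2): c = 0.4900 + 0.2233i → escape time 5
(row=2, col=0): c = -0.3000 + -0.3133i → escape time 8
(row=2, col=1): c = 0.0950 + -0.3133i → escape time 8
(row=2, col=2): c = 0.4900 + -0.3133i → escape time 6
(row=3, col=0): c = -0.3000 + -0.8500i → escape time 8
(row=3, col=1): c = 0.0950 + -0.8500i → escape time 5
(row=3, col=2): c = 0.4900 + -0.8500i → escape time 3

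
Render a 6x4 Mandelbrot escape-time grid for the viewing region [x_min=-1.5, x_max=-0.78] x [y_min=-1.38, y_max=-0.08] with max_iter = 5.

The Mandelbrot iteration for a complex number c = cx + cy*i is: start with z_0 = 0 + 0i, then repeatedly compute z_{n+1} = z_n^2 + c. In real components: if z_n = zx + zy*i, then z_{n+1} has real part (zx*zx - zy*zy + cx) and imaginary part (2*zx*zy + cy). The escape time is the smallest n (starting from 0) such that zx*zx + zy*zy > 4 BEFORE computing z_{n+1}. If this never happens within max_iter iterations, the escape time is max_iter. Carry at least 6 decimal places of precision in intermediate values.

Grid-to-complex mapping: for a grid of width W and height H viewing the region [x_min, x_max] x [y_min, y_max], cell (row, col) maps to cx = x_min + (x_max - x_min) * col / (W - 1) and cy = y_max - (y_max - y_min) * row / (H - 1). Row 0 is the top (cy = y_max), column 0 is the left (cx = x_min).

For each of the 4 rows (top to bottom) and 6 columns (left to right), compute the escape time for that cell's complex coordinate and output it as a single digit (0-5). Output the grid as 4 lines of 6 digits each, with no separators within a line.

(row=0, col=0): c = -1.5000 + -0.0800i → escape time 5
(row=0, col=1): c = -1.3560 + -0.0800i → escape time 5
(row=0, col=2): c = -1.2120 + -0.0800i → escape time 5
(row=0, col=3): c = -1.0680 + -0.0800i → escape time 5
(row=0, col=4): c = -0.9240 + -0.0800i → escape time 5
(row=0, col=5): c = -0.7800 + -0.0800i → escape time 5
(row=1, col=0): c = -1.5000 + -0.5133i → escape time 3
(row=1, col=1): c = -1.3560 + -0.5133i → escape time 3
(row=1, col=2): c = -1.2120 + -0.5133i → escape time 4
(row=1, col=3): c = -1.0680 + -0.5133i → escape time 5
(row=1, col=4): c = -0.9240 + -0.5133i → escape time 5
(row=1, col=5): c = -0.7800 + -0.5133i → escape time 5
(row=2, col=0): c = -1.5000 + -0.9467i → escape time 3
(row=2, col=1): c = -1.3560 + -0.9467i → escape time 3
(row=2, col=2): c = -1.2120 + -0.9467i → escape time 3
(row=2, col=3): c = -1.0680 + -0.9467i → escape time 3
(row=2, col=4): c = -0.9240 + -0.9467i → escape time 3
(row=2, col=5): c = -0.7800 + -0.9467i → escape time 3
(row=3, col=0): c = -1.5000 + -1.3800i → escape time 1
(row=3, col=1): c = -1.3560 + -1.3800i → escape time 2
(row=3, col=2): c = -1.2120 + -1.3800i → escape time 2
(row=3, col=3): c = -1.0680 + -1.3800i → escape time 2
(row=3, col=4): c = -0.9240 + -1.3800i → escape time 2
(row=3, col=5): c = -0.7800 + -1.3800i → escape time 2

Answer: 555555
334555
333333
122222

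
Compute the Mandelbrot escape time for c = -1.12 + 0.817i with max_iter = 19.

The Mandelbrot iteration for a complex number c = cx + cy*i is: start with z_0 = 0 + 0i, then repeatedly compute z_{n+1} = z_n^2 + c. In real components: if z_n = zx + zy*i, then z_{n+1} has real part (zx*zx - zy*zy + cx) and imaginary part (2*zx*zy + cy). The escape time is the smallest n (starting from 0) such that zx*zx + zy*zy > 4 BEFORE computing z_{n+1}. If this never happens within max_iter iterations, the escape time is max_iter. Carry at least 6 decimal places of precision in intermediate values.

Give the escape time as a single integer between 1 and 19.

z_0 = 0 + 0i, c = -1.1200 + 0.8170i
Iter 1: z = -1.1200 + 0.8170i, |z|^2 = 1.9219
Iter 2: z = -0.5331 + -1.0131i, |z|^2 = 1.3105
Iter 3: z = -1.8621 + 1.8971i, |z|^2 = 7.0667
Escaped at iteration 3

Answer: 3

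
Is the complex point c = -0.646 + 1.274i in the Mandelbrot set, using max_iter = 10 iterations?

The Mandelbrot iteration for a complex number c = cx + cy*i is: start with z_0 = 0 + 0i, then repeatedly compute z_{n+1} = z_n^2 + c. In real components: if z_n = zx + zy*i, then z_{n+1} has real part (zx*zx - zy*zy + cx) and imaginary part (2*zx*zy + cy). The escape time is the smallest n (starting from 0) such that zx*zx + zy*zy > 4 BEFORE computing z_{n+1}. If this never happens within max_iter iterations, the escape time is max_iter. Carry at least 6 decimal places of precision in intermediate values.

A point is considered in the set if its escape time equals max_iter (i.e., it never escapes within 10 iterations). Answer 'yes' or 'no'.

z_0 = 0 + 0i, c = -0.6460 + 1.2740i
Iter 1: z = -0.6460 + 1.2740i, |z|^2 = 2.0404
Iter 2: z = -1.8518 + -0.3720i, |z|^2 = 3.5674
Iter 3: z = 2.6446 + 2.6517i, |z|^2 = 14.0258
Escaped at iteration 3

Answer: no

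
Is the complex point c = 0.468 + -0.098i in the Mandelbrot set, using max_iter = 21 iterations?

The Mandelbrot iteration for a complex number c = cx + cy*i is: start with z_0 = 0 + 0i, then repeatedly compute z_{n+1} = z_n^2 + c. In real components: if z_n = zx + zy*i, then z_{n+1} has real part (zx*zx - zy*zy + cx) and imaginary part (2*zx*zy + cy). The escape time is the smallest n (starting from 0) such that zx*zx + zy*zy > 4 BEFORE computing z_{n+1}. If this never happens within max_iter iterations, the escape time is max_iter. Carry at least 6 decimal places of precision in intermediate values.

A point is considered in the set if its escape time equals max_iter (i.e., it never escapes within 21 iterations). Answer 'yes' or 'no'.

Answer: no

Derivation:
z_0 = 0 + 0i, c = 0.4680 + -0.0980i
Iter 1: z = 0.4680 + -0.0980i, |z|^2 = 0.2286
Iter 2: z = 0.6774 + -0.1897i, |z|^2 = 0.4949
Iter 3: z = 0.8909 + -0.3551i, |z|^2 = 0.9198
Iter 4: z = 1.1356 + -0.7306i, |z|^2 = 1.8235
Iter 5: z = 1.2239 + -1.7575i, |z|^2 = 4.5866
Escaped at iteration 5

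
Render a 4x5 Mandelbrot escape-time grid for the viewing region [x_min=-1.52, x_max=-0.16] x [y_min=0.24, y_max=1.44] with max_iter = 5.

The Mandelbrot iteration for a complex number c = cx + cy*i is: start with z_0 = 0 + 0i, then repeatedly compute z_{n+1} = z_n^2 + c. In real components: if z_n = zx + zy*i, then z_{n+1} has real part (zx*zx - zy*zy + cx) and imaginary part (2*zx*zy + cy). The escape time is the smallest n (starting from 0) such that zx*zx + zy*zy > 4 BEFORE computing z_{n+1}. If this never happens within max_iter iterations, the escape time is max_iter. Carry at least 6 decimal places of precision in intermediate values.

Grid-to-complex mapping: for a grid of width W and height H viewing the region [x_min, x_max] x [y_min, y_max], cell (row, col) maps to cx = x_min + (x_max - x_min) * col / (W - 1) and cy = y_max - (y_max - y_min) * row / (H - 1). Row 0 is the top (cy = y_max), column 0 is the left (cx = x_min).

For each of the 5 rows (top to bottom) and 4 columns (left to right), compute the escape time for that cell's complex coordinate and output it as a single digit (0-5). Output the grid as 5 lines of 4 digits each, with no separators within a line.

(row=0, col=0): c = -1.5200 + 1.4400i → escape time 1
(row=0, col=1): c = -1.0667 + 1.4400i → escape time 2
(row=0, col=2): c = -0.6133 + 1.4400i → escape time 2
(row=0, col=3): c = -0.1600 + 1.4400i → escape time 2
(row=1, col=0): c = -1.5200 + 1.1400i → escape time 2
(row=1, col=1): c = -1.0667 + 1.1400i → escape time 3
(row=1, col=2): c = -0.6133 + 1.1400i → escape time 3
(row=1, col=3): c = -0.1600 + 1.1400i → escape time 5
(row=2, col=0): c = -1.5200 + 0.8400i → escape time 3
(row=2, col=1): c = -1.0667 + 0.8400i → escape time 3
(row=2, col=2): c = -0.6133 + 0.8400i → escape time 4
(row=2, col=3): c = -0.1600 + 0.8400i → escape time 5
(row=3, col=0): c = -1.5200 + 0.5400i → escape time 3
(row=3, col=1): c = -1.0667 + 0.5400i → escape time 5
(row=3, col=2): c = -0.6133 + 0.5400i → escape time 5
(row=3, col=3): c = -0.1600 + 0.5400i → escape time 5
(row=4, col=0): c = -1.5200 + 0.2400i → escape time 5
(row=4, col=1): c = -1.0667 + 0.2400i → escape time 5
(row=4, col=2): c = -0.6133 + 0.2400i → escape time 5
(row=4, col=3): c = -0.1600 + 0.2400i → escape time 5

Answer: 1222
2335
3345
3555
5555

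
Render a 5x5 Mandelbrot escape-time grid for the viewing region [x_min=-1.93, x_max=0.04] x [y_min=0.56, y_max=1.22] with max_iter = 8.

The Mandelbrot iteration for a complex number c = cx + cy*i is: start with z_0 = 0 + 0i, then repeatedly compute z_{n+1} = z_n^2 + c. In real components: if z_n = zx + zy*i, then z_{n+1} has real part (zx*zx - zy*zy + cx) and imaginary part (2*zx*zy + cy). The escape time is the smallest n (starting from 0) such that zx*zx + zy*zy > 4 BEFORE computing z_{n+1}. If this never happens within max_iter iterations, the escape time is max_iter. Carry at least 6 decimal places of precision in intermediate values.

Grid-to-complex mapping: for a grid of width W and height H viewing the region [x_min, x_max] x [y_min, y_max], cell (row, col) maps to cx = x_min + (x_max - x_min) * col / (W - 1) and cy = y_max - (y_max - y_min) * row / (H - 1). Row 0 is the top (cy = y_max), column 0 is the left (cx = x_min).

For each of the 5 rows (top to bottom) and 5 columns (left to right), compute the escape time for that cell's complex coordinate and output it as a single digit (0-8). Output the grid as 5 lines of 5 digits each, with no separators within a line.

(row=0, col=0): c = -1.9300 + 1.2200i → escape time 1
(row=0, col=1): c = -1.4375 + 1.2200i → escape time 2
(row=0, col=2): c = -0.9450 + 1.2200i → escape time 3
(row=0, col=3): c = -0.4525 + 1.2200i → escape time 3
(row=0, col=4): c = 0.0400 + 1.2200i → escape time 3
(row=1, col=0): c = -1.9300 + 1.0550i → escape time 1
(row=1, col=1): c = -1.4375 + 1.0550i → escape time 2
(row=1, col=2): c = -0.9450 + 1.0550i → escape time 3
(row=1, col=3): c = -0.4525 + 1.0550i → escape time 4
(row=1, col=4): c = 0.0400 + 1.0550i → escape time 4
(row=2, col=0): c = -1.9300 + 0.8900i → escape time 1
(row=2, col=1): c = -1.4375 + 0.8900i → escape time 3
(row=2, col=2): c = -0.9450 + 0.8900i → escape time 3
(row=2, col=3): c = -0.4525 + 0.8900i → escape time 5
(row=2, col=4): c = 0.0400 + 0.8900i → escape time 6
(row=3, col=0): c = -1.9300 + 0.7250i → escape time 1
(row=3, col=1): c = -1.4375 + 0.7250i → escape time 3
(row=3, col=2): c = -0.9450 + 0.7250i → escape time 4
(row=3, col=3): c = -0.4525 + 0.7250i → escape time 7
(row=3, col=4): c = 0.0400 + 0.7250i → escape time 8
(row=4, col=0): c = -1.9300 + 0.5600i → escape time 1
(row=4, col=1): c = -1.4375 + 0.5600i → escape time 3
(row=4, col=2): c = -0.9450 + 0.5600i → escape time 5
(row=4, col=3): c = -0.4525 + 0.5600i → escape time 8
(row=4, col=4): c = 0.0400 + 0.5600i → escape time 8

Answer: 12333
12344
13356
13478
13588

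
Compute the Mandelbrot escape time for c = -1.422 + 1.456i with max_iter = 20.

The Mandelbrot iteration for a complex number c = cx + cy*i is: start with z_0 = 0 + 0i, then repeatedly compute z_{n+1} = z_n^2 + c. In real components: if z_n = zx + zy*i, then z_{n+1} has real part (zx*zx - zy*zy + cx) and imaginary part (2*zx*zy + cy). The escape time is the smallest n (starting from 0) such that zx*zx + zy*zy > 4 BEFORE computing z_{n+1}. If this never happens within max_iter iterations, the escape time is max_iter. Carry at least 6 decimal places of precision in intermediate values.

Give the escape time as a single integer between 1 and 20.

z_0 = 0 + 0i, c = -1.4220 + 1.4560i
Iter 1: z = -1.4220 + 1.4560i, |z|^2 = 4.1420
Escaped at iteration 1

Answer: 1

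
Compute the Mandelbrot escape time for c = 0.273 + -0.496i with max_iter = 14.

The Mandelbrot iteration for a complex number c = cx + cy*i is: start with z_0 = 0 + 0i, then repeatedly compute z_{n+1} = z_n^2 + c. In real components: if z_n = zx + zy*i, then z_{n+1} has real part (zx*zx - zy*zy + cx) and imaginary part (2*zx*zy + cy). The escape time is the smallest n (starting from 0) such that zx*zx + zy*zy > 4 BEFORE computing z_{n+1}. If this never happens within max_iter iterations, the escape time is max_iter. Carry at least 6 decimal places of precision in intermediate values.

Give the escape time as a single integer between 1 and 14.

Answer: 14

Derivation:
z_0 = 0 + 0i, c = 0.2730 + -0.4960i
Iter 1: z = 0.2730 + -0.4960i, |z|^2 = 0.3205
Iter 2: z = 0.1015 + -0.7668i, |z|^2 = 0.5983
Iter 3: z = -0.3047 + -0.6517i, |z|^2 = 0.5175
Iter 4: z = -0.0588 + -0.0989i, |z|^2 = 0.0132
Iter 5: z = 0.2667 + -0.4844i, |z|^2 = 0.3057
Iter 6: z = 0.1095 + -0.7543i, |z|^2 = 0.5810
Iter 7: z = -0.2841 + -0.6612i, |z|^2 = 0.5179
Iter 8: z = -0.0835 + -0.1204i, |z|^2 = 0.0215
Iter 9: z = 0.2655 + -0.4759i, |z|^2 = 0.2970
Iter 10: z = 0.1170 + -0.7487i, |z|^2 = 0.5742
Iter 11: z = -0.2738 + -0.6712i, |z|^2 = 0.5255
Iter 12: z = -0.1025 + -0.1284i, |z|^2 = 0.0270
Iter 13: z = 0.2670 + -0.4697i, |z|^2 = 0.2919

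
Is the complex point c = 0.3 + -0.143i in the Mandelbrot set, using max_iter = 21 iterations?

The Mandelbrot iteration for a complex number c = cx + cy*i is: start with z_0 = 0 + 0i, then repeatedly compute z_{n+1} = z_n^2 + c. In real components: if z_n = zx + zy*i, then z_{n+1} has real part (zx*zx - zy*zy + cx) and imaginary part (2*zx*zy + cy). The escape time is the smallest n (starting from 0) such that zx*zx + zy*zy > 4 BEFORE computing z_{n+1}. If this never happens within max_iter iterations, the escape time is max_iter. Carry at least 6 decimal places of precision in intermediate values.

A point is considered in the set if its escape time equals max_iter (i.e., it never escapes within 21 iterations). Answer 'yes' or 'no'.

z_0 = 0 + 0i, c = 0.3000 + -0.1430i
Iter 1: z = 0.3000 + -0.1430i, |z|^2 = 0.1104
Iter 2: z = 0.3696 + -0.2288i, |z|^2 = 0.1889
Iter 3: z = 0.3842 + -0.3121i, |z|^2 = 0.2450
Iter 4: z = 0.3502 + -0.3828i, |z|^2 = 0.2692
Iter 5: z = 0.2761 + -0.4111i, |z|^2 = 0.2453
Iter 6: z = 0.2072 + -0.3700i, |z|^2 = 0.1798
Iter 7: z = 0.2060 + -0.2963i, |z|^2 = 0.1302
Iter 8: z = 0.2546 + -0.2651i, |z|^2 = 0.1351
Iter 9: z = 0.2946 + -0.2780i, |z|^2 = 0.1641
Iter 10: z = 0.3095 + -0.3068i, |z|^2 = 0.1899
Iter 11: z = 0.3017 + -0.3329i, |z|^2 = 0.2018
Iter 12: z = 0.2802 + -0.3438i, |z|^2 = 0.1967
Iter 13: z = 0.2603 + -0.3357i, |z|^2 = 0.1804
Iter 14: z = 0.2551 + -0.3177i, |z|^2 = 0.1660
Iter 15: z = 0.2641 + -0.3051i, |z|^2 = 0.1628
Iter 16: z = 0.2767 + -0.3041i, |z|^2 = 0.1690
Iter 17: z = 0.2840 + -0.3113i, |z|^2 = 0.1776
Iter 18: z = 0.2838 + -0.3198i, |z|^2 = 0.1828
Iter 19: z = 0.2782 + -0.3245i, |z|^2 = 0.1827
Iter 20: z = 0.2721 + -0.3236i, |z|^2 = 0.1787
Did not escape in 21 iterations → in set

Answer: yes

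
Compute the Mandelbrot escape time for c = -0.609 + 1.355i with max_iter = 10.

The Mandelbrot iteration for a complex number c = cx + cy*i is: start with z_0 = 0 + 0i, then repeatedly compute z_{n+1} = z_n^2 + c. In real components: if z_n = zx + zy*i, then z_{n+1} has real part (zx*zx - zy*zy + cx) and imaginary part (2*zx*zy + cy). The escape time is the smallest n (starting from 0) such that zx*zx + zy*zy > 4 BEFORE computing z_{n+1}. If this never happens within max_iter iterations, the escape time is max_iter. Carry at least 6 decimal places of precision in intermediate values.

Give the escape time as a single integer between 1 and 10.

z_0 = 0 + 0i, c = -0.6090 + 1.3550i
Iter 1: z = -0.6090 + 1.3550i, |z|^2 = 2.2069
Iter 2: z = -2.0741 + -0.2954i, |z|^2 = 4.3893
Escaped at iteration 2

Answer: 2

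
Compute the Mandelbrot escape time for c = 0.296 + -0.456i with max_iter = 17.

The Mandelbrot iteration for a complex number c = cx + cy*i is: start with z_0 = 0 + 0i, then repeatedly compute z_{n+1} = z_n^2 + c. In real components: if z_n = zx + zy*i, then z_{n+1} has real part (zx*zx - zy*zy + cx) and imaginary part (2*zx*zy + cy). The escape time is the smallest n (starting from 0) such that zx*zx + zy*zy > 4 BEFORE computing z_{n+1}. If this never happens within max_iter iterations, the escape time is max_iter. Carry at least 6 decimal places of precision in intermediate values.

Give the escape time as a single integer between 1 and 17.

z_0 = 0 + 0i, c = 0.2960 + -0.4560i
Iter 1: z = 0.2960 + -0.4560i, |z|^2 = 0.2956
Iter 2: z = 0.1757 + -0.7260i, |z|^2 = 0.5579
Iter 3: z = -0.2001 + -0.7111i, |z|^2 = 0.5457
Iter 4: z = -0.1696 + -0.1714i, |z|^2 = 0.0581
Iter 5: z = 0.2954 + -0.3979i, |z|^2 = 0.2456
Iter 6: z = 0.2249 + -0.6911i, |z|^2 = 0.5282
Iter 7: z = -0.1310 + -0.7669i, |z|^2 = 0.6053
Iter 8: z = -0.2750 + -0.2551i, |z|^2 = 0.1407
Iter 9: z = 0.3065 + -0.3157i, |z|^2 = 0.1936
Iter 10: z = 0.2903 + -0.6495i, |z|^2 = 0.5062
Iter 11: z = -0.0416 + -0.8331i, |z|^2 = 0.6958
Iter 12: z = -0.3963 + -0.3867i, |z|^2 = 0.3066
Iter 13: z = 0.3036 + -0.1495i, |z|^2 = 0.1145
Iter 14: z = 0.3658 + -0.5468i, |z|^2 = 0.4328
Iter 15: z = 0.1309 + -0.8560i, |z|^2 = 0.7499
Iter 16: z = -0.4197 + -0.6800i, |z|^2 = 0.6386

Answer: 17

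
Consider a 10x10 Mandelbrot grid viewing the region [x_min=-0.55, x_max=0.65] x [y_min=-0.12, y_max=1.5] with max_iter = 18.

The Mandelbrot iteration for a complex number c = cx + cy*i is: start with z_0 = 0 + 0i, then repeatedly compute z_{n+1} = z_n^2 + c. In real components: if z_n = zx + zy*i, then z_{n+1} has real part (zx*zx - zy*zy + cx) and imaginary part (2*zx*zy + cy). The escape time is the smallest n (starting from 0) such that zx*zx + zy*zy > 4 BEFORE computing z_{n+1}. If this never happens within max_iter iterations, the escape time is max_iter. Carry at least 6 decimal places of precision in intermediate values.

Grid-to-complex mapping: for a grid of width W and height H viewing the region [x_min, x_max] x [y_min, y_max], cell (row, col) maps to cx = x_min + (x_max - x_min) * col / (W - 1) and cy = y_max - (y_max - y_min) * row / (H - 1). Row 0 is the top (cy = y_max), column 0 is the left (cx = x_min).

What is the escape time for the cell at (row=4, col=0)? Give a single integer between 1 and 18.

Answer: 5

Derivation:
z_0 = 0 + 0i, c = -0.5500 + 0.7800i
Iter 1: z = -0.5500 + 0.7800i, |z|^2 = 0.9109
Iter 2: z = -0.8559 + -0.0780i, |z|^2 = 0.7386
Iter 3: z = 0.1765 + 0.9135i, |z|^2 = 0.8657
Iter 4: z = -1.3534 + 1.1024i, |z|^2 = 3.0470
Iter 5: z = 0.0663 + -2.2040i, |z|^2 = 4.8621
Escaped at iteration 5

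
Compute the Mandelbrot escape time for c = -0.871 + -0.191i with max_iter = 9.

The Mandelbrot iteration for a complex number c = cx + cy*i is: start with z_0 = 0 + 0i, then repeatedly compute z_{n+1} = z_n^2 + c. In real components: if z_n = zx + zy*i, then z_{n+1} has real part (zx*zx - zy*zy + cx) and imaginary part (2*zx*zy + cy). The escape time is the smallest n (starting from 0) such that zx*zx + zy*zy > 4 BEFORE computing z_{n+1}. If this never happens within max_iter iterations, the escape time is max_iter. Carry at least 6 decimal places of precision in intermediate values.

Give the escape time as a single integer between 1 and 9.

Answer: 9

Derivation:
z_0 = 0 + 0i, c = -0.8710 + -0.1910i
Iter 1: z = -0.8710 + -0.1910i, |z|^2 = 0.7951
Iter 2: z = -0.1488 + 0.1417i, |z|^2 = 0.0422
Iter 3: z = -0.8689 + -0.2332i, |z|^2 = 0.8094
Iter 4: z = -0.1703 + 0.2142i, |z|^2 = 0.0749
Iter 5: z = -0.8879 + -0.2640i, |z|^2 = 0.8580
Iter 6: z = -0.1523 + 0.2778i, |z|^2 = 0.1004
Iter 7: z = -0.9250 + -0.2756i, |z|^2 = 0.9315
Iter 8: z = -0.0914 + 0.3189i, |z|^2 = 0.1101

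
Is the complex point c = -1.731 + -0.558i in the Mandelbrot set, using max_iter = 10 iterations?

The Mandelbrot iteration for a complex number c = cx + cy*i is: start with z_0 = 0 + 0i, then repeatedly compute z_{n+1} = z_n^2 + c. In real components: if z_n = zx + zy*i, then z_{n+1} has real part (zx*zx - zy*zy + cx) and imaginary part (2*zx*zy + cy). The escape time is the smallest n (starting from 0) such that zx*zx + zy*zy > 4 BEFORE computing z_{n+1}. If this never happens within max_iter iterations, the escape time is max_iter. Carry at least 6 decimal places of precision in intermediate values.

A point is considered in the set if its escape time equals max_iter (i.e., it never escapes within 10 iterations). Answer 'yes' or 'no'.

Answer: no

Derivation:
z_0 = 0 + 0i, c = -1.7310 + -0.5580i
Iter 1: z = -1.7310 + -0.5580i, |z|^2 = 3.3077
Iter 2: z = 0.9540 + 1.3738i, |z|^2 = 2.7974
Iter 3: z = -2.7082 + 2.0632i, |z|^2 = 11.5911
Escaped at iteration 3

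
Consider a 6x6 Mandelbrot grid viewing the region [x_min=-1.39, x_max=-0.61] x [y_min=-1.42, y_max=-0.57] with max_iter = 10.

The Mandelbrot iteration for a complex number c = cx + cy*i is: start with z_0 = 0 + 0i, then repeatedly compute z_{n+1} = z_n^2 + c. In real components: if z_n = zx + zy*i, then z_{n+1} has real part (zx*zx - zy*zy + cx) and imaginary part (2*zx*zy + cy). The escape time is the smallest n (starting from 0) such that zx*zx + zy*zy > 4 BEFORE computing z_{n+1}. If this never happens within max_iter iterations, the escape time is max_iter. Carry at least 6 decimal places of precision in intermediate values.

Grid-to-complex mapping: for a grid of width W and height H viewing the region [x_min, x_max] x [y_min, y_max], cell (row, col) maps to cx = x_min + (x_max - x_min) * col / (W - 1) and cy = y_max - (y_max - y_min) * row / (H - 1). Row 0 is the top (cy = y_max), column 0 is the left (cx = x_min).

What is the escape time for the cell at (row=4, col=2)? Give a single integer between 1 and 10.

Answer: 2

Derivation:
z_0 = 0 + 0i, c = -1.0780 + -1.2500i
Iter 1: z = -1.0780 + -1.2500i, |z|^2 = 2.7246
Iter 2: z = -1.4784 + 1.4450i, |z|^2 = 4.2737
Escaped at iteration 2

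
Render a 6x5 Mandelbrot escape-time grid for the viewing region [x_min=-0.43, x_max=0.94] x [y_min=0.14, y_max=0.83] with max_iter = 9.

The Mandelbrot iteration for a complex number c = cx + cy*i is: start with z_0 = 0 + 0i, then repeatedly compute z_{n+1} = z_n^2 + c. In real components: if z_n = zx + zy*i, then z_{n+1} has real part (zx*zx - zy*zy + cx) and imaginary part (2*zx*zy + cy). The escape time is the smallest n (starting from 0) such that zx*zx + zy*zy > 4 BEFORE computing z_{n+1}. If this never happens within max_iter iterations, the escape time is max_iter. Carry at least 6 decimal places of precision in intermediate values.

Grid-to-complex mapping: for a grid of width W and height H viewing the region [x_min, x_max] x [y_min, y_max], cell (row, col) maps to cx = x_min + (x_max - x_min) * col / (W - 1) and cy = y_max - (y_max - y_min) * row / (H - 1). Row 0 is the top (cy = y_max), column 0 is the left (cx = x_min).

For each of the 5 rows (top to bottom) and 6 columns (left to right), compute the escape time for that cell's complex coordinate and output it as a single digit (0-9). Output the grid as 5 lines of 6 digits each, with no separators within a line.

(row=0, col=0): c = -0.4300 + 0.8300i → escape time 5
(row=0, col=1): c = -0.1560 + 0.8300i → escape time 9
(row=0, col=2): c = 0.1180 + 0.8300i → escape time 5
(row=0, col=3): c = 0.3920 + 0.8300i → escape time 4
(row=0, col=4): c = 0.6660 + 0.8300i → escape time 3
(row=0, col=5): c = 0.9400 + 0.8300i → escape time 2
(row=1, col=0): c = -0.4300 + 0.6575i → escape time 9
(row=1, col=1): c = -0.1560 + 0.6575i → escape time 9
(row=1, col=2): c = 0.1180 + 0.6575i → escape time 9
(row=1, col=3): c = 0.3920 + 0.6575i → escape time 7
(row=1, col=4): c = 0.6660 + 0.6575i → escape time 3
(row=1, col=5): c = 0.9400 + 0.6575i → escape time 2
(row=2, col=0): c = -0.4300 + 0.4850i → escape time 9
(row=2, col=1): c = -0.1560 + 0.4850i → escape time 9
(row=2, col=2): c = 0.1180 + 0.4850i → escape time 9
(row=2, col=3): c = 0.3920 + 0.4850i → escape time 7
(row=2, col=4): c = 0.6660 + 0.4850i → escape time 3
(row=2, col=5): c = 0.9400 + 0.4850i → escape time 2
(row=3, col=0): c = -0.4300 + 0.3125i → escape time 9
(row=3, col=1): c = -0.1560 + 0.3125i → escape time 9
(row=3, col=2): c = 0.1180 + 0.3125i → escape time 9
(row=3, col=3): c = 0.3920 + 0.3125i → escape time 9
(row=3, col=4): c = 0.6660 + 0.3125i → escape time 3
(row=3, col=5): c = 0.9400 + 0.3125i → escape time 3
(row=4, col=0): c = -0.4300 + 0.1400i → escape time 9
(row=4, col=1): c = -0.1560 + 0.1400i → escape time 9
(row=4, col=2): c = 0.1180 + 0.1400i → escape time 9
(row=4, col=3): c = 0.3920 + 0.1400i → escape time 9
(row=4, col=4): c = 0.6660 + 0.1400i → escape time 4
(row=4, col=5): c = 0.9400 + 0.1400i → escape time 3

Answer: 595432
999732
999732
999933
999943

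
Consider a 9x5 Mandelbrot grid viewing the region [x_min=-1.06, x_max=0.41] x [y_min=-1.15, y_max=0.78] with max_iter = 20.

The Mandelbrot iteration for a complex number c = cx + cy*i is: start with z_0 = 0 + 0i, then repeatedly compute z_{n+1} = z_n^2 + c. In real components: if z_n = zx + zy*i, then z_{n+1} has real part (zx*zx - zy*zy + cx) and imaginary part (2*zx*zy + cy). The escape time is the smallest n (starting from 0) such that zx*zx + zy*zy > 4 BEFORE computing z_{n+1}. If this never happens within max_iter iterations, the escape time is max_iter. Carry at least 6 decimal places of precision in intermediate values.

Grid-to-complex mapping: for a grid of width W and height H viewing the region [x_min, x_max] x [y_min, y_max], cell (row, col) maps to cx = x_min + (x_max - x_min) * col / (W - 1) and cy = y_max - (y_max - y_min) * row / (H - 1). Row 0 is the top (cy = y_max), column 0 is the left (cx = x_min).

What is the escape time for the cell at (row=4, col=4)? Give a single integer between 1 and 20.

z_0 = 0 + 0i, c = -0.3250 + -1.1500i
Iter 1: z = -0.3250 + -1.1500i, |z|^2 = 1.4281
Iter 2: z = -1.5419 + -0.4025i, |z|^2 = 2.5394
Iter 3: z = 1.8904 + 0.0912i, |z|^2 = 3.5818
Iter 4: z = 3.2402 + -0.8052i, |z|^2 = 11.1471
Escaped at iteration 4

Answer: 4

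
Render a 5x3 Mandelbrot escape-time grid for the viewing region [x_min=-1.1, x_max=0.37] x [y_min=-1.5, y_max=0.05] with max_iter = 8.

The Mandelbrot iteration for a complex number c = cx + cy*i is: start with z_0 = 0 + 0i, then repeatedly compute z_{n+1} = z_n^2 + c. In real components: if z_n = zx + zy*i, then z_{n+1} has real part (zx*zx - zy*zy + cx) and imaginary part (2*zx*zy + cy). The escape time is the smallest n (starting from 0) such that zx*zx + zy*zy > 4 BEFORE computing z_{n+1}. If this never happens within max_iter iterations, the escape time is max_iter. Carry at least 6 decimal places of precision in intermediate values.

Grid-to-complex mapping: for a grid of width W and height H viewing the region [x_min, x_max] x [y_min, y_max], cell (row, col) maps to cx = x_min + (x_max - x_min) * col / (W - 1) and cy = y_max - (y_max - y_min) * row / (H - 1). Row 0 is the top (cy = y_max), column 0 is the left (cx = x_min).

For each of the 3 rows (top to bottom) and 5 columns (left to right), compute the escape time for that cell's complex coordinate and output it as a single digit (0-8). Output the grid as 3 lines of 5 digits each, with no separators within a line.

Answer: 88888
34885
22222

Derivation:
(row=0, col=0): c = -1.1000 + 0.0500i → escape time 8
(row=0, col=1): c = -0.7325 + 0.0500i → escape time 8
(row=0, col=2): c = -0.3650 + 0.0500i → escape time 8
(row=0, col=3): c = 0.0025 + 0.0500i → escape time 8
(row=0, col=4): c = 0.3700 + 0.0500i → escape time 8
(row=1, col=0): c = -1.1000 + -0.7250i → escape time 3
(row=1, col=1): c = -0.7325 + -0.7250i → escape time 4
(row=1, col=2): c = -0.3650 + -0.7250i → escape time 8
(row=1, col=3): c = 0.0025 + -0.7250i → escape time 8
(row=1, col=4): c = 0.3700 + -0.7250i → escape time 5
(row=2, col=0): c = -1.1000 + -1.5000i → escape time 2
(row=2, col=1): c = -0.7325 + -1.5000i → escape time 2
(row=2, col=2): c = -0.3650 + -1.5000i → escape time 2
(row=2, col=3): c = 0.0025 + -1.5000i → escape time 2
(row=2, col=4): c = 0.3700 + -1.5000i → escape time 2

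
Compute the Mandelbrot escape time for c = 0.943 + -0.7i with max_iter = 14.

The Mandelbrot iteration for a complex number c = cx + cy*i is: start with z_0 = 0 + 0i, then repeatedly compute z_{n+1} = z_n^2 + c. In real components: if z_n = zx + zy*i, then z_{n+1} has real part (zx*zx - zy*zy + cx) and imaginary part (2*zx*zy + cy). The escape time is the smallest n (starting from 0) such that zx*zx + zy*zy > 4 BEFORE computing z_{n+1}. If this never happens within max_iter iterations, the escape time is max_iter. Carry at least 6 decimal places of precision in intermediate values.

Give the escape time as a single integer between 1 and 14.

z_0 = 0 + 0i, c = 0.9430 + -0.7000i
Iter 1: z = 0.9430 + -0.7000i, |z|^2 = 1.3792
Iter 2: z = 1.3422 + -2.0202i, |z|^2 = 5.8828
Escaped at iteration 2

Answer: 2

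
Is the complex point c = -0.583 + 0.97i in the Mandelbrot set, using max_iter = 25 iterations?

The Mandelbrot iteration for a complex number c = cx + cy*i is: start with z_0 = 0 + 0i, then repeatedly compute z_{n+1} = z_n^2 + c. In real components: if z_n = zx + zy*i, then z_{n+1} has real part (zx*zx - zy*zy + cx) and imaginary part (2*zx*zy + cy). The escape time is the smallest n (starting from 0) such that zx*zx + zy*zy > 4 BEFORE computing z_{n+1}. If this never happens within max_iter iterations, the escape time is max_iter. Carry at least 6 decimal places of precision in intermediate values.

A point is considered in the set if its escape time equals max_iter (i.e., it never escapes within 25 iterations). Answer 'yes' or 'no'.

z_0 = 0 + 0i, c = -0.5830 + 0.9700i
Iter 1: z = -0.5830 + 0.9700i, |z|^2 = 1.2808
Iter 2: z = -1.1840 + -0.1610i, |z|^2 = 1.4278
Iter 3: z = 0.7930 + 1.3513i, |z|^2 = 2.4548
Iter 4: z = -1.7802 + 3.1130i, |z|^2 = 12.8602
Escaped at iteration 4

Answer: no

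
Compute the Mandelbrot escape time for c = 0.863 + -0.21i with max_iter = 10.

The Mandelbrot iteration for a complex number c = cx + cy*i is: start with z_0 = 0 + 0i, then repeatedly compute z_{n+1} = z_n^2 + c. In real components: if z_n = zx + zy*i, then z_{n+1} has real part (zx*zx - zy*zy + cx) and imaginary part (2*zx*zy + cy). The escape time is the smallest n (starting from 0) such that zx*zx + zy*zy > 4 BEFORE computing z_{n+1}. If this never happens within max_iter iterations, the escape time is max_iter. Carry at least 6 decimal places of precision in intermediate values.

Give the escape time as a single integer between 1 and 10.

Answer: 3

Derivation:
z_0 = 0 + 0i, c = 0.8630 + -0.2100i
Iter 1: z = 0.8630 + -0.2100i, |z|^2 = 0.7889
Iter 2: z = 1.5637 + -0.5725i, |z|^2 = 2.7728
Iter 3: z = 2.9804 + -2.0003i, |z|^2 = 12.8836
Escaped at iteration 3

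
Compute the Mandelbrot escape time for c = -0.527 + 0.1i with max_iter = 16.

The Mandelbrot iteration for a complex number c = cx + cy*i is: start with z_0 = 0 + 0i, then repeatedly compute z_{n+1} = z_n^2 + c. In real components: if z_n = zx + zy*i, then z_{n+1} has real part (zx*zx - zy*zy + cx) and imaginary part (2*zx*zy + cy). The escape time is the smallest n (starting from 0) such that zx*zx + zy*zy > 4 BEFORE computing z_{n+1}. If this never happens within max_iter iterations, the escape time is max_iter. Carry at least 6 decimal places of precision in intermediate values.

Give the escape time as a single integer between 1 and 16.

Answer: 16

Derivation:
z_0 = 0 + 0i, c = -0.5270 + 0.1000i
Iter 1: z = -0.5270 + 0.1000i, |z|^2 = 0.2877
Iter 2: z = -0.2593 + -0.0054i, |z|^2 = 0.0673
Iter 3: z = -0.4598 + 0.1028i, |z|^2 = 0.2220
Iter 4: z = -0.3261 + 0.0055i, |z|^2 = 0.1064
Iter 5: z = -0.4207 + 0.0964i, |z|^2 = 0.1863
Iter 6: z = -0.3593 + 0.0189i, |z|^2 = 0.1295
Iter 7: z = -0.3982 + 0.0864i, |z|^2 = 0.1661
Iter 8: z = -0.3759 + 0.0312i, |z|^2 = 0.1423
Iter 9: z = -0.3867 + 0.0766i, |z|^2 = 0.1554
Iter 10: z = -0.3833 + 0.0408i, |z|^2 = 0.1486
Iter 11: z = -0.3817 + 0.0687i, |z|^2 = 0.1504
Iter 12: z = -0.3860 + 0.0475i, |z|^2 = 0.1513
Iter 13: z = -0.3802 + 0.0633i, |z|^2 = 0.1486
Iter 14: z = -0.3864 + 0.0519i, |z|^2 = 0.1520
Iter 15: z = -0.3804 + 0.0599i, |z|^2 = 0.1483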